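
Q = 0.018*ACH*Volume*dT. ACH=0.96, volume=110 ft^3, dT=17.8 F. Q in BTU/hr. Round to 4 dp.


Q = 0.018 * 0.96 * 110 * 17.8 = 33.8342 BTU/hr

33.8342 BTU/hr


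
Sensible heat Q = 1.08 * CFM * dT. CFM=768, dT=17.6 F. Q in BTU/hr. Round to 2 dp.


Q = 1.08 * 768 * 17.6 = 14598.14 BTU/hr

14598.14 BTU/hr


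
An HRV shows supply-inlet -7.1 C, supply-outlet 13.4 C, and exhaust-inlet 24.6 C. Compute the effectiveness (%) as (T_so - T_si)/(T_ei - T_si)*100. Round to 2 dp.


eff = (13.4-(-7.1))/(24.6-(-7.1))*100 = 64.67 %

64.67 %


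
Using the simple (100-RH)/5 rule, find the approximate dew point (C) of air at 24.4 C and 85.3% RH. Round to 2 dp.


Td = 24.4 - (100-85.3)/5 = 21.46 C

21.46 C


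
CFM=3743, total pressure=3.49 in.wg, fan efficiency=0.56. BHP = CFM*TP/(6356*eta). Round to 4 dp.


BHP = 3743 * 3.49 / (6356 * 0.56) = 3.6701 hp

3.6701 hp


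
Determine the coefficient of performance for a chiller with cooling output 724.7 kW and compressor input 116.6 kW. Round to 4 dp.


COP = 724.7 / 116.6 = 6.2153

6.2153


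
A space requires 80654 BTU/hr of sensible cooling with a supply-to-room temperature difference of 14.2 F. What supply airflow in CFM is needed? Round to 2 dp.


CFM = 80654 / (1.08 * 14.2) = 5259.13

5259.13 CFM


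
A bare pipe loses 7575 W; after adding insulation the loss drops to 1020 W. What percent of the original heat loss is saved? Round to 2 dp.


Savings = ((7575-1020)/7575)*100 = 86.53 %

86.53 %


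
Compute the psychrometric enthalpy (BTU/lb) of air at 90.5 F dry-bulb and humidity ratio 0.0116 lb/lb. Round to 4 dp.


h = 0.24*90.5 + 0.0116*(1061+0.444*90.5) = 34.4937 BTU/lb

34.4937 BTU/lb


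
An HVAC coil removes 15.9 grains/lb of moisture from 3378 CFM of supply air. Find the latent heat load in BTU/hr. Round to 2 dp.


Q = 0.68 * 3378 * 15.9 = 36522.94 BTU/hr

36522.94 BTU/hr


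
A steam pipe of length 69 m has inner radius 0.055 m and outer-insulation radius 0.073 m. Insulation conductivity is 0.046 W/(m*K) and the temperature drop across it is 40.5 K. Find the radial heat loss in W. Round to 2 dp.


Q = 2*pi*0.046*69*40.5/ln(0.073/0.055) = 2852.74 W

2852.74 W


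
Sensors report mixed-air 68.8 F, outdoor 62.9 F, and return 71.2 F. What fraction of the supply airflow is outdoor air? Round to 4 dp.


frac = (68.8 - 71.2) / (62.9 - 71.2) = 0.2892

0.2892


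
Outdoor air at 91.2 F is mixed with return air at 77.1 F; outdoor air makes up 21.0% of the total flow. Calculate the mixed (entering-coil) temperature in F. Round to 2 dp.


T_mix = 77.1 + (21.0/100)*(91.2-77.1) = 80.06 F

80.06 F


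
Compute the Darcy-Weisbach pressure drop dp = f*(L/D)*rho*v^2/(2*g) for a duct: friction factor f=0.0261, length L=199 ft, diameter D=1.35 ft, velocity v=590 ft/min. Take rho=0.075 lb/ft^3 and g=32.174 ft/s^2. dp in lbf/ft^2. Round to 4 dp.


v_fps = 590/60 = 9.8333 ft/s
dp = 0.0261*(199/1.35)*0.075*9.8333^2/(2*32.174) = 0.4336 lbf/ft^2

0.4336 lbf/ft^2


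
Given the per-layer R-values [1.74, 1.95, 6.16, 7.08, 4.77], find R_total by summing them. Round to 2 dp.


R_total = 1.74 + 1.95 + 6.16 + 7.08 + 4.77 = 21.70

21.70


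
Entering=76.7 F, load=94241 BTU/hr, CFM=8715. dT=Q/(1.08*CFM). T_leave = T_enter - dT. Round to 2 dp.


dT = 94241/(1.08*8715) = 10.0126
T_leave = 76.7 - 10.0126 = 66.69 F

66.69 F


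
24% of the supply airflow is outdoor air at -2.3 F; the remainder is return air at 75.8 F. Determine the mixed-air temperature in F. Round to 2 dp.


T_mix = 0.24*(-2.3) + 0.76*75.8 = 57.06 F

57.06 F


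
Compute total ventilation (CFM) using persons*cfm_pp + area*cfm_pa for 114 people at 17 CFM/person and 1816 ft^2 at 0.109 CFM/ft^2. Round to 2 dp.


Total = 114*17 + 1816*0.109 = 2135.94 CFM

2135.94 CFM


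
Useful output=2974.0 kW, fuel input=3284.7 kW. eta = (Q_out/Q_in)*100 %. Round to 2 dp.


eta = (2974.0/3284.7)*100 = 90.54 %

90.54 %


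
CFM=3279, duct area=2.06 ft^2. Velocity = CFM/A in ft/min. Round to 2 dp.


V = 3279 / 2.06 = 1591.75 ft/min

1591.75 ft/min


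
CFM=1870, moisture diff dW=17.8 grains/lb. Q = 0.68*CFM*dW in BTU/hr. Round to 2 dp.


Q = 0.68 * 1870 * 17.8 = 22634.48 BTU/hr

22634.48 BTU/hr


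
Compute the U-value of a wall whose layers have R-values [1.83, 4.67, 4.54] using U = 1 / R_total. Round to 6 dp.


R_total = 1.83 + 4.67 + 4.54 = 11.04
U = 1/11.04 = 0.090580

0.090580


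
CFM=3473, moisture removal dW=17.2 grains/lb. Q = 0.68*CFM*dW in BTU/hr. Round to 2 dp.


Q = 0.68 * 3473 * 17.2 = 40620.21 BTU/hr

40620.21 BTU/hr


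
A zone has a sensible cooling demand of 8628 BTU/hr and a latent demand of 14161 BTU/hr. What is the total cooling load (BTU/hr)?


Qt = 8628 + 14161 = 22789 BTU/hr

22789 BTU/hr


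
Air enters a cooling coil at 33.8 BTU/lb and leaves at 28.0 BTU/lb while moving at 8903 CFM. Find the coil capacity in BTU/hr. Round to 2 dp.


Q = 4.5 * 8903 * (33.8 - 28.0) = 232368.30 BTU/hr

232368.30 BTU/hr


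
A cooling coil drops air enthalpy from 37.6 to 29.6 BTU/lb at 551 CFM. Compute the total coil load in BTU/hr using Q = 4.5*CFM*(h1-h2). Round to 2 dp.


Q = 4.5 * 551 * (37.6 - 29.6) = 19836.00 BTU/hr

19836.00 BTU/hr


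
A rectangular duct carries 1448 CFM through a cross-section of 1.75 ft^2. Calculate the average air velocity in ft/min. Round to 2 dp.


V = 1448 / 1.75 = 827.43 ft/min

827.43 ft/min


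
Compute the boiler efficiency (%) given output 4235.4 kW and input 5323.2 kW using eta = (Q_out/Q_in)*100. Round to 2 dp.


eta = (4235.4/5323.2)*100 = 79.56 %

79.56 %


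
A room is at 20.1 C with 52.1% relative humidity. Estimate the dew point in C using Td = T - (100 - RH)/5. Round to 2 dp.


Td = 20.1 - (100-52.1)/5 = 10.52 C

10.52 C


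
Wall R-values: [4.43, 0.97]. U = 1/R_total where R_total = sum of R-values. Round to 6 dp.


R_total = 4.43 + 0.97 = 5.40
U = 1/5.40 = 0.185185

0.185185


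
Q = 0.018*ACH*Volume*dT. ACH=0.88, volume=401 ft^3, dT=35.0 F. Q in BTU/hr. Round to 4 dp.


Q = 0.018 * 0.88 * 401 * 35.0 = 222.3144 BTU/hr

222.3144 BTU/hr


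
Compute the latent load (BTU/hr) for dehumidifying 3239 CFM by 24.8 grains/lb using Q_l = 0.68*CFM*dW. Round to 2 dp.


Q = 0.68 * 3239 * 24.8 = 54622.50 BTU/hr

54622.50 BTU/hr


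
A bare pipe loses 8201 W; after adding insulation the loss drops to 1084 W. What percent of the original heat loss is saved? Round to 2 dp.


Savings = ((8201-1084)/8201)*100 = 86.78 %

86.78 %


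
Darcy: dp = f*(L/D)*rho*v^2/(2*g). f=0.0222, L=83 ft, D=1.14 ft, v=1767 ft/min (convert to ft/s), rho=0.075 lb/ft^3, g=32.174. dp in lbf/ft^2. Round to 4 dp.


v_fps = 1767/60 = 29.45 ft/s
dp = 0.0222*(83/1.14)*0.075*29.45^2/(2*32.174) = 1.6339 lbf/ft^2

1.6339 lbf/ft^2


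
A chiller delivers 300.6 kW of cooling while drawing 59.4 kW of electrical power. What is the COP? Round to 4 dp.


COP = 300.6 / 59.4 = 5.0606

5.0606


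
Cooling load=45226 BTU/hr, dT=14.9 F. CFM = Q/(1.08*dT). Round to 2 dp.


CFM = 45226 / (1.08 * 14.9) = 2810.46

2810.46 CFM


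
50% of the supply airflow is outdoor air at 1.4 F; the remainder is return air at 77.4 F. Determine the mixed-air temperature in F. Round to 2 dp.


T_mix = 0.5*1.4 + 0.5*77.4 = 39.40 F

39.40 F


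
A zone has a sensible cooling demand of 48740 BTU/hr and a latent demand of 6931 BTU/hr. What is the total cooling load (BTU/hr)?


Qt = 48740 + 6931 = 55671 BTU/hr

55671 BTU/hr


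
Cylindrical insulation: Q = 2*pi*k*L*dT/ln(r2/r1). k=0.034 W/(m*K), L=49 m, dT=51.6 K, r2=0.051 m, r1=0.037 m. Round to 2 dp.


Q = 2*pi*0.034*49*51.6/ln(0.051/0.037) = 1683.16 W

1683.16 W


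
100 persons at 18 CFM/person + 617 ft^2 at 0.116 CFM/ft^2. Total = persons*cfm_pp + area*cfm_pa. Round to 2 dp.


Total = 100*18 + 617*0.116 = 1871.57 CFM

1871.57 CFM


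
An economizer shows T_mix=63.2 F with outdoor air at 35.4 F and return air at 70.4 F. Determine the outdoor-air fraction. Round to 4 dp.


frac = (63.2 - 70.4) / (35.4 - 70.4) = 0.2057

0.2057


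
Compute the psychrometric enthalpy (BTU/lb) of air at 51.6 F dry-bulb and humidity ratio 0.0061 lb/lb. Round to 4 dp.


h = 0.24*51.6 + 0.0061*(1061+0.444*51.6) = 18.9959 BTU/lb

18.9959 BTU/lb


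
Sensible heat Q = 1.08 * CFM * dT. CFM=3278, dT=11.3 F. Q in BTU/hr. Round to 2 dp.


Q = 1.08 * 3278 * 11.3 = 40004.71 BTU/hr

40004.71 BTU/hr


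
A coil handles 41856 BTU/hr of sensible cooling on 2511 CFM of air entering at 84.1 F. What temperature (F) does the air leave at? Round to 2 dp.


dT = 41856/(1.08*2511) = 15.4343
T_leave = 84.1 - 15.4343 = 68.67 F

68.67 F


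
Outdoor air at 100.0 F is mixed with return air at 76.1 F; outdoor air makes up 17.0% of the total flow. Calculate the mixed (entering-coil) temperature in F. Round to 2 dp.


T_mix = 76.1 + (17.0/100)*(100.0-76.1) = 80.16 F

80.16 F


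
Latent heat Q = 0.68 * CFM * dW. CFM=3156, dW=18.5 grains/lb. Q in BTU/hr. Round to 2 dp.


Q = 0.68 * 3156 * 18.5 = 39702.48 BTU/hr

39702.48 BTU/hr


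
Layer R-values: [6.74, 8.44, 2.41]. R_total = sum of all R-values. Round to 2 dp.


R_total = 6.74 + 8.44 + 2.41 = 17.59

17.59


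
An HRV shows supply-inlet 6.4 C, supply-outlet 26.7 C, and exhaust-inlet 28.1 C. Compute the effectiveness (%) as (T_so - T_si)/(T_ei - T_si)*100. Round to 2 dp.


eff = (26.7-6.4)/(28.1-6.4)*100 = 93.55 %

93.55 %


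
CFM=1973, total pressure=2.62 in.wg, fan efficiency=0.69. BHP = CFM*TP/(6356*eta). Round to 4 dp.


BHP = 1973 * 2.62 / (6356 * 0.69) = 1.1787 hp

1.1787 hp


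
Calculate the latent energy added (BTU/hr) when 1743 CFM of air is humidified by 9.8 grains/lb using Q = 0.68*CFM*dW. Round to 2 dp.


Q = 0.68 * 1743 * 9.8 = 11615.35 BTU/hr

11615.35 BTU/hr


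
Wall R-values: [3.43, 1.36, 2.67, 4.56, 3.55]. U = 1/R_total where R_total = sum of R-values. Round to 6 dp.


R_total = 3.43 + 1.36 + 2.67 + 4.56 + 3.55 = 15.57
U = 1/15.57 = 0.064226

0.064226


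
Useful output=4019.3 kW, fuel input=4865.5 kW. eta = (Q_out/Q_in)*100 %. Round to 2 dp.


eta = (4019.3/4865.5)*100 = 82.61 %

82.61 %


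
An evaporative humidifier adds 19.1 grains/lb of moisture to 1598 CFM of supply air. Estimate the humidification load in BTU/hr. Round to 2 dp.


Q = 0.68 * 1598 * 19.1 = 20754.82 BTU/hr

20754.82 BTU/hr


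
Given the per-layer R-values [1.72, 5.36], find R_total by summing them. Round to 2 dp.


R_total = 1.72 + 5.36 = 7.08

7.08


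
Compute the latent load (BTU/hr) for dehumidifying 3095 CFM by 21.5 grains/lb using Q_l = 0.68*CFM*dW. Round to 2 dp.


Q = 0.68 * 3095 * 21.5 = 45248.90 BTU/hr

45248.90 BTU/hr


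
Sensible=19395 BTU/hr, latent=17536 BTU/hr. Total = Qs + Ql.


Qt = 19395 + 17536 = 36931 BTU/hr

36931 BTU/hr


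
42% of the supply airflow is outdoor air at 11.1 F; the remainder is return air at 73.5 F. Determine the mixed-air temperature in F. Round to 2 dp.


T_mix = 0.42*11.1 + 0.58*73.5 = 47.29 F

47.29 F


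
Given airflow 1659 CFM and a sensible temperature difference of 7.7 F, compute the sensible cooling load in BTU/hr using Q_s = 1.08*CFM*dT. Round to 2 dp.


Q = 1.08 * 1659 * 7.7 = 13796.24 BTU/hr

13796.24 BTU/hr


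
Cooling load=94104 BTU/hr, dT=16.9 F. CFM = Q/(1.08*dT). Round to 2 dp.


CFM = 94104 / (1.08 * 16.9) = 5155.82

5155.82 CFM


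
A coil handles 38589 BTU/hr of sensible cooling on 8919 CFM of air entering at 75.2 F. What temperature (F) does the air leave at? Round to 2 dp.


dT = 38589/(1.08*8919) = 4.0061
T_leave = 75.2 - 4.0061 = 71.19 F

71.19 F


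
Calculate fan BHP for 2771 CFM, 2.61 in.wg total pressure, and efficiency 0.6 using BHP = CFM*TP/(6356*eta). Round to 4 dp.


BHP = 2771 * 2.61 / (6356 * 0.6) = 1.8965 hp

1.8965 hp


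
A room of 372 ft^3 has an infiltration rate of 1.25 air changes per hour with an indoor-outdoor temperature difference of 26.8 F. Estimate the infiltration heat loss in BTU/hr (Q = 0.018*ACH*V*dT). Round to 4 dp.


Q = 0.018 * 1.25 * 372 * 26.8 = 224.3160 BTU/hr

224.3160 BTU/hr


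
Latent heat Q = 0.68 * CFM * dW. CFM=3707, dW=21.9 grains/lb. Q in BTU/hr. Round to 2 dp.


Q = 0.68 * 3707 * 21.9 = 55204.64 BTU/hr

55204.64 BTU/hr


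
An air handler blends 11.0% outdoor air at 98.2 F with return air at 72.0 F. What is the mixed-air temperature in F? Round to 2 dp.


T_mix = 72.0 + (11.0/100)*(98.2-72.0) = 74.88 F

74.88 F


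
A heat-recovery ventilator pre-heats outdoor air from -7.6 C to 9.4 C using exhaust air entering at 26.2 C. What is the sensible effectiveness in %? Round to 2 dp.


eff = (9.4-(-7.6))/(26.2-(-7.6))*100 = 50.30 %

50.30 %


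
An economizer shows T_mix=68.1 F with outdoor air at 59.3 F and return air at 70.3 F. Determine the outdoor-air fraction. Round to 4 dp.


frac = (68.1 - 70.3) / (59.3 - 70.3) = 0.2000

0.2000


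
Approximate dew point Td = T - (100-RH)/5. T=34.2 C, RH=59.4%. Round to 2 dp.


Td = 34.2 - (100-59.4)/5 = 26.08 C

26.08 C


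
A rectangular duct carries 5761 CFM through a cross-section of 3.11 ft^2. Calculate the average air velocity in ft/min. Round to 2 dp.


V = 5761 / 3.11 = 1852.41 ft/min

1852.41 ft/min


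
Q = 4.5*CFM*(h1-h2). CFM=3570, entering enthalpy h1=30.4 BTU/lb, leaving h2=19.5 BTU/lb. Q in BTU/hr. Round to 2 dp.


Q = 4.5 * 3570 * (30.4 - 19.5) = 175108.50 BTU/hr

175108.50 BTU/hr


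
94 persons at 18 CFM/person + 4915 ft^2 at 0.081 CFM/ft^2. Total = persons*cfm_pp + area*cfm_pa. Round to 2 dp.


Total = 94*18 + 4915*0.081 = 2090.12 CFM

2090.12 CFM


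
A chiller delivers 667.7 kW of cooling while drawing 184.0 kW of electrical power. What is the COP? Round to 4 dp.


COP = 667.7 / 184.0 = 3.6288

3.6288


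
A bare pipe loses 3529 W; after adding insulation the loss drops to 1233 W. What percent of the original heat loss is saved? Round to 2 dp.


Savings = ((3529-1233)/3529)*100 = 65.06 %

65.06 %


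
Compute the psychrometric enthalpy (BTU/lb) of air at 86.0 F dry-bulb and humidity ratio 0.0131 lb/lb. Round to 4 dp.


h = 0.24*86.0 + 0.0131*(1061+0.444*86.0) = 35.0393 BTU/lb

35.0393 BTU/lb


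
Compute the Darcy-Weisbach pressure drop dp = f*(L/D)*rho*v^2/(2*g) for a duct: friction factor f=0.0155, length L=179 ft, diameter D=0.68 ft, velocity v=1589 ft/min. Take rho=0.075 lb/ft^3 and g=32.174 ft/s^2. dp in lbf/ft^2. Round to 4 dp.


v_fps = 1589/60 = 26.4833 ft/s
dp = 0.0155*(179/0.68)*0.075*26.4833^2/(2*32.174) = 3.3354 lbf/ft^2

3.3354 lbf/ft^2


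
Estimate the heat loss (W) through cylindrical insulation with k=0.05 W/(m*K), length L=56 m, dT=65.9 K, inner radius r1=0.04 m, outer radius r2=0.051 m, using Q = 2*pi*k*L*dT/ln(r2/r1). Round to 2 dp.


Q = 2*pi*0.05*56*65.9/ln(0.051/0.04) = 4772.14 W

4772.14 W


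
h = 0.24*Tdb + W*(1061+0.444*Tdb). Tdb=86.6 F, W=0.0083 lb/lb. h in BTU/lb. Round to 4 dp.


h = 0.24*86.6 + 0.0083*(1061+0.444*86.6) = 29.9094 BTU/lb

29.9094 BTU/lb


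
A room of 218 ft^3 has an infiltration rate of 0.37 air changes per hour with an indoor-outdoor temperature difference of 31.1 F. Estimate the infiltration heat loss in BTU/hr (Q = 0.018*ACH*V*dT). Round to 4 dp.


Q = 0.018 * 0.37 * 218 * 31.1 = 45.1535 BTU/hr

45.1535 BTU/hr


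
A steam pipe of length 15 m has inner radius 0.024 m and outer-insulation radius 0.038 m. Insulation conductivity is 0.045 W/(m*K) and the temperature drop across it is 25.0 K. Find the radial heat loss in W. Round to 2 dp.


Q = 2*pi*0.045*15*25.0/ln(0.038/0.024) = 230.73 W

230.73 W


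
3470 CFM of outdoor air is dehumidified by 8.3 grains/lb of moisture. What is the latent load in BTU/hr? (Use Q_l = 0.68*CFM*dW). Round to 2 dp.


Q = 0.68 * 3470 * 8.3 = 19584.68 BTU/hr

19584.68 BTU/hr


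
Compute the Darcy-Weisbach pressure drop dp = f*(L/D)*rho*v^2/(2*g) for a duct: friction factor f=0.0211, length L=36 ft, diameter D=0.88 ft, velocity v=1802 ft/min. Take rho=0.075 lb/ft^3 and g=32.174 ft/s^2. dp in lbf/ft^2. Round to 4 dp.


v_fps = 1802/60 = 30.0333 ft/s
dp = 0.0211*(36/0.88)*0.075*30.0333^2/(2*32.174) = 0.9075 lbf/ft^2

0.9075 lbf/ft^2


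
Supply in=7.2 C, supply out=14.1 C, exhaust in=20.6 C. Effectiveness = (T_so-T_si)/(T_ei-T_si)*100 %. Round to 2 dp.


eff = (14.1-7.2)/(20.6-7.2)*100 = 51.49 %

51.49 %


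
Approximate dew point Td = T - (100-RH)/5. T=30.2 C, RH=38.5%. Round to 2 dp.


Td = 30.2 - (100-38.5)/5 = 17.90 C

17.90 C


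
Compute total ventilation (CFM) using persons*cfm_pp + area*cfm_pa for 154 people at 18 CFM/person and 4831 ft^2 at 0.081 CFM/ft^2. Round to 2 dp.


Total = 154*18 + 4831*0.081 = 3163.31 CFM

3163.31 CFM


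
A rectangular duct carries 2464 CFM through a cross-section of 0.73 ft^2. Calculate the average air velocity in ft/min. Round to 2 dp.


V = 2464 / 0.73 = 3375.34 ft/min

3375.34 ft/min


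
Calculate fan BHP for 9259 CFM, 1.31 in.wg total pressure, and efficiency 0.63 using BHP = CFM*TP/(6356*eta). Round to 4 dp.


BHP = 9259 * 1.31 / (6356 * 0.63) = 3.0291 hp

3.0291 hp


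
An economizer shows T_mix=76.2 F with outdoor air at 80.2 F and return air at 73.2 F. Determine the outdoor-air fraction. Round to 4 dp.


frac = (76.2 - 73.2) / (80.2 - 73.2) = 0.4286

0.4286


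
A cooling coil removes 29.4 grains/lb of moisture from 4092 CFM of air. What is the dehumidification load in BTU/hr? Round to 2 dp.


Q = 0.68 * 4092 * 29.4 = 81807.26 BTU/hr

81807.26 BTU/hr


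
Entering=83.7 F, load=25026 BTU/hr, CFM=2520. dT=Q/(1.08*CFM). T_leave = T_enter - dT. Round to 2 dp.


dT = 25026/(1.08*2520) = 9.1953
T_leave = 83.7 - 9.1953 = 74.50 F

74.50 F


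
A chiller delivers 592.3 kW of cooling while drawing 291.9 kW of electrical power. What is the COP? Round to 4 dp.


COP = 592.3 / 291.9 = 2.0291

2.0291


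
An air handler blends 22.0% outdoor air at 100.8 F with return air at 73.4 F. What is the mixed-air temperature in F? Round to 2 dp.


T_mix = 73.4 + (22.0/100)*(100.8-73.4) = 79.43 F

79.43 F


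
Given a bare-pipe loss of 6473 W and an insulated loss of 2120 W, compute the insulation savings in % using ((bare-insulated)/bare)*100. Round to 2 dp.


Savings = ((6473-2120)/6473)*100 = 67.25 %

67.25 %


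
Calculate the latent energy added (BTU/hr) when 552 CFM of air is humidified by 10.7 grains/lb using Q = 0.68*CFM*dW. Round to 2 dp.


Q = 0.68 * 552 * 10.7 = 4016.35 BTU/hr

4016.35 BTU/hr


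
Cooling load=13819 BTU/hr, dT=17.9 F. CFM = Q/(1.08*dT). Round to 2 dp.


CFM = 13819 / (1.08 * 17.9) = 714.83

714.83 CFM


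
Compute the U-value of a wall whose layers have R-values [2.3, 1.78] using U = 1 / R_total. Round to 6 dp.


R_total = 2.3 + 1.78 = 4.08
U = 1/4.08 = 0.245098

0.245098


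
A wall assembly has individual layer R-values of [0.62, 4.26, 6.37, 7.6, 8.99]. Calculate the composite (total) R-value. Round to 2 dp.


R_total = 0.62 + 4.26 + 6.37 + 7.6 + 8.99 = 27.84

27.84


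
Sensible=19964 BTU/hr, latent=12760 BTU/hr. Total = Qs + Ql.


Qt = 19964 + 12760 = 32724 BTU/hr

32724 BTU/hr


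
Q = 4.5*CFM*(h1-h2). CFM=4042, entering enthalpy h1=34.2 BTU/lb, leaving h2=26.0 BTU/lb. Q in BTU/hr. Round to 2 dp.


Q = 4.5 * 4042 * (34.2 - 26.0) = 149149.80 BTU/hr

149149.80 BTU/hr


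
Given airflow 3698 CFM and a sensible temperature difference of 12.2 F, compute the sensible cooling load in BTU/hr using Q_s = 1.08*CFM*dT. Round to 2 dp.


Q = 1.08 * 3698 * 12.2 = 48724.85 BTU/hr

48724.85 BTU/hr


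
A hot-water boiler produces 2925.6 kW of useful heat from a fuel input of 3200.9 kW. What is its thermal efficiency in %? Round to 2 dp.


eta = (2925.6/3200.9)*100 = 91.40 %

91.40 %


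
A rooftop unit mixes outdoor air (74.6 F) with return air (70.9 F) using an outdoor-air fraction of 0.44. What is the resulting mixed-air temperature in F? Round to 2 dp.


T_mix = 0.44*74.6 + 0.56*70.9 = 72.53 F

72.53 F


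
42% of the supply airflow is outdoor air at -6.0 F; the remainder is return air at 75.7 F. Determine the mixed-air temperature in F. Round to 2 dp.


T_mix = 0.42*(-6.0) + 0.58*75.7 = 41.39 F

41.39 F


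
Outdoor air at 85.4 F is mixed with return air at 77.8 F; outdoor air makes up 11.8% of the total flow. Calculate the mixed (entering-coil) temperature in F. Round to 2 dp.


T_mix = 77.8 + (11.8/100)*(85.4-77.8) = 78.70 F

78.70 F


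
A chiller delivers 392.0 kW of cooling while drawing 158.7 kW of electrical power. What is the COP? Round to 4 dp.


COP = 392.0 / 158.7 = 2.4701

2.4701


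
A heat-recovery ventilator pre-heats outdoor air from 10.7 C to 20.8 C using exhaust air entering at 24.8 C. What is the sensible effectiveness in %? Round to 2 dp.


eff = (20.8-10.7)/(24.8-10.7)*100 = 71.63 %

71.63 %


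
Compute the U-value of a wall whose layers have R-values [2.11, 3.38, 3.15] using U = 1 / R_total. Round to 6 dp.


R_total = 2.11 + 3.38 + 3.15 = 8.64
U = 1/8.64 = 0.115741

0.115741


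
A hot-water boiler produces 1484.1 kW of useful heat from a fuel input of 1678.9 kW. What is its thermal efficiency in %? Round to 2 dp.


eta = (1484.1/1678.9)*100 = 88.40 %

88.40 %


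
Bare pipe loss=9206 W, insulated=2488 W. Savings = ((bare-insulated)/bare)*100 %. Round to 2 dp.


Savings = ((9206-2488)/9206)*100 = 72.97 %

72.97 %


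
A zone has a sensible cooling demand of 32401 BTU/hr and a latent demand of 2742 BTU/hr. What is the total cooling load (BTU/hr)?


Qt = 32401 + 2742 = 35143 BTU/hr

35143 BTU/hr


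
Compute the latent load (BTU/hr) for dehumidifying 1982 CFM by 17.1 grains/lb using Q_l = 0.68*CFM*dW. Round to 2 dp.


Q = 0.68 * 1982 * 17.1 = 23046.70 BTU/hr

23046.70 BTU/hr


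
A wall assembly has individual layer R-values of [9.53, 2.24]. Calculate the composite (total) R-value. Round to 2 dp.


R_total = 9.53 + 2.24 = 11.77

11.77


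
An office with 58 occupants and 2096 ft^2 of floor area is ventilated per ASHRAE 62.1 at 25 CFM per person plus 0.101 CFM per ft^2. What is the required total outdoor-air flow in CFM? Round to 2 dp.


Total = 58*25 + 2096*0.101 = 1661.70 CFM

1661.70 CFM


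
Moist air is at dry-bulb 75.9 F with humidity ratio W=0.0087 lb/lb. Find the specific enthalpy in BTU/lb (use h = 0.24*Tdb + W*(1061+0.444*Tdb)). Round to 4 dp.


h = 0.24*75.9 + 0.0087*(1061+0.444*75.9) = 27.7399 BTU/lb

27.7399 BTU/lb


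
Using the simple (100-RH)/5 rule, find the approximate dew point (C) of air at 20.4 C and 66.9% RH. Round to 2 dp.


Td = 20.4 - (100-66.9)/5 = 13.78 C

13.78 C


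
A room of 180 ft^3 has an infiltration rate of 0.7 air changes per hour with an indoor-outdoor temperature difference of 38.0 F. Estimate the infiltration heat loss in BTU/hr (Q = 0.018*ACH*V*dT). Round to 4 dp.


Q = 0.018 * 0.7 * 180 * 38.0 = 86.1840 BTU/hr

86.1840 BTU/hr


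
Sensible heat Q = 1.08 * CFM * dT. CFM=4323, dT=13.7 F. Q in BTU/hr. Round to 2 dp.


Q = 1.08 * 4323 * 13.7 = 63963.11 BTU/hr

63963.11 BTU/hr


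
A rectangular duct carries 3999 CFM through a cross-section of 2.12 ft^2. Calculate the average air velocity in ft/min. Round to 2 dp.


V = 3999 / 2.12 = 1886.32 ft/min

1886.32 ft/min


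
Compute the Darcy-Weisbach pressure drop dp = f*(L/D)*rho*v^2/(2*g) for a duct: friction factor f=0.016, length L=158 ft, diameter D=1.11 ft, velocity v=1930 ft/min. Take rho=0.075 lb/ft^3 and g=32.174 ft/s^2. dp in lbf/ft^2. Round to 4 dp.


v_fps = 1930/60 = 32.1667 ft/s
dp = 0.016*(158/1.11)*0.075*32.1667^2/(2*32.174) = 2.7466 lbf/ft^2

2.7466 lbf/ft^2


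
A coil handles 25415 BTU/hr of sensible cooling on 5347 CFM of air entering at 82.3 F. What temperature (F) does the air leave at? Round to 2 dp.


dT = 25415/(1.08*5347) = 4.4010
T_leave = 82.3 - 4.4010 = 77.90 F

77.90 F


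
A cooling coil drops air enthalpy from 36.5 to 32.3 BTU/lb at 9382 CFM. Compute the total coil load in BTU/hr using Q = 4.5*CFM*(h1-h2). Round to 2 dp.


Q = 4.5 * 9382 * (36.5 - 32.3) = 177319.80 BTU/hr

177319.80 BTU/hr


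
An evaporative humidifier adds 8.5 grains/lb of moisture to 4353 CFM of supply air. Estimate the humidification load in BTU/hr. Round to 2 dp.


Q = 0.68 * 4353 * 8.5 = 25160.34 BTU/hr

25160.34 BTU/hr


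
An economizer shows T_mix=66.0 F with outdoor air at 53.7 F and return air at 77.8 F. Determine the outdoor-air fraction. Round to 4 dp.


frac = (66.0 - 77.8) / (53.7 - 77.8) = 0.4896

0.4896


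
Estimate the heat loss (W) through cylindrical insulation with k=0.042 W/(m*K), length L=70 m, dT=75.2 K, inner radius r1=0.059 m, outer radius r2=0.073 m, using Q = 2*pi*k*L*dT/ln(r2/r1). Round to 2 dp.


Q = 2*pi*0.042*70*75.2/ln(0.073/0.059) = 6524.16 W

6524.16 W


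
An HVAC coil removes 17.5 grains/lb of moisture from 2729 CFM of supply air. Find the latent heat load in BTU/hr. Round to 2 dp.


Q = 0.68 * 2729 * 17.5 = 32475.10 BTU/hr

32475.10 BTU/hr


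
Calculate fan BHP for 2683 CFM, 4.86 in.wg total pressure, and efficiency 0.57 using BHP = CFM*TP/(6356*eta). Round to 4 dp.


BHP = 2683 * 4.86 / (6356 * 0.57) = 3.5991 hp

3.5991 hp


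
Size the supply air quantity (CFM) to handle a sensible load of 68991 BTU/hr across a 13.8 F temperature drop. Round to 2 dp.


CFM = 68991 / (1.08 * 13.8) = 4629.03

4629.03 CFM


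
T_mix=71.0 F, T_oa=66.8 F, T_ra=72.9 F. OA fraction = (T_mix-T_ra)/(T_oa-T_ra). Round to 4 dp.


frac = (71.0 - 72.9) / (66.8 - 72.9) = 0.3115

0.3115


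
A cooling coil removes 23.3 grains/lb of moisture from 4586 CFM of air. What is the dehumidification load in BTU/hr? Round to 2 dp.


Q = 0.68 * 4586 * 23.3 = 72660.58 BTU/hr

72660.58 BTU/hr


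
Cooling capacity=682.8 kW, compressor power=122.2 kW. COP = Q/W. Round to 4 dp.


COP = 682.8 / 122.2 = 5.5876

5.5876


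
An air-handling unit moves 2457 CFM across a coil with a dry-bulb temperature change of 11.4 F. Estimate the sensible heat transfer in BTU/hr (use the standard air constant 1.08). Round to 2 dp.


Q = 1.08 * 2457 * 11.4 = 30250.58 BTU/hr

30250.58 BTU/hr


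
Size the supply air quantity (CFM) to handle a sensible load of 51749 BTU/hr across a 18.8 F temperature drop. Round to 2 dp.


CFM = 51749 / (1.08 * 18.8) = 2548.71

2548.71 CFM


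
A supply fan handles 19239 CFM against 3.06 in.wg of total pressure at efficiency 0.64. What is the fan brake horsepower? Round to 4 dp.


BHP = 19239 * 3.06 / (6356 * 0.64) = 14.4724 hp

14.4724 hp


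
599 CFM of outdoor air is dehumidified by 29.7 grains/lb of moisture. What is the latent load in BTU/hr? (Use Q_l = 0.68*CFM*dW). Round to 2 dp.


Q = 0.68 * 599 * 29.7 = 12097.40 BTU/hr

12097.40 BTU/hr


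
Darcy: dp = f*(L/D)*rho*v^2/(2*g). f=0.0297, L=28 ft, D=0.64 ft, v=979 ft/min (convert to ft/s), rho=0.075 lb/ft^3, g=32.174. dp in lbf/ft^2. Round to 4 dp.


v_fps = 979/60 = 16.3167 ft/s
dp = 0.0297*(28/0.64)*0.075*16.3167^2/(2*32.174) = 0.4032 lbf/ft^2

0.4032 lbf/ft^2


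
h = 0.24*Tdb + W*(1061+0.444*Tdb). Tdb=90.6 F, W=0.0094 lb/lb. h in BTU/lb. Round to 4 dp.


h = 0.24*90.6 + 0.0094*(1061+0.444*90.6) = 32.0955 BTU/lb

32.0955 BTU/lb


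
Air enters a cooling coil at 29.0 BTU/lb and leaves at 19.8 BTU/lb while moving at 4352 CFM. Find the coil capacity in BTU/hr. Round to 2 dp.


Q = 4.5 * 4352 * (29.0 - 19.8) = 180172.80 BTU/hr

180172.80 BTU/hr


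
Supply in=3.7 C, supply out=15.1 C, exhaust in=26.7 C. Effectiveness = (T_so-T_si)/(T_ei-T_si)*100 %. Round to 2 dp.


eff = (15.1-3.7)/(26.7-3.7)*100 = 49.57 %

49.57 %


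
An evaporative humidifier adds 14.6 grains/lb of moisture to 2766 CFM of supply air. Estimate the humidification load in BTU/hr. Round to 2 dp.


Q = 0.68 * 2766 * 14.6 = 27460.85 BTU/hr

27460.85 BTU/hr


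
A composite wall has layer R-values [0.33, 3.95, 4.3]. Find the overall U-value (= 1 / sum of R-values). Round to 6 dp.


R_total = 0.33 + 3.95 + 4.3 = 8.58
U = 1/8.58 = 0.116550

0.116550


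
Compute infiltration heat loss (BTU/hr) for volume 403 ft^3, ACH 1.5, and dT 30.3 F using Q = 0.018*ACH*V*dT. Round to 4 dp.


Q = 0.018 * 1.5 * 403 * 30.3 = 329.6943 BTU/hr

329.6943 BTU/hr


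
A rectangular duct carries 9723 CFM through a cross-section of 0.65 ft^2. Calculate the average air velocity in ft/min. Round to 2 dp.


V = 9723 / 0.65 = 14958.46 ft/min

14958.46 ft/min


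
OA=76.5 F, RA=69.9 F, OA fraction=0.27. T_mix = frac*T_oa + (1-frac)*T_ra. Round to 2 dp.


T_mix = 0.27*76.5 + 0.73*69.9 = 71.68 F

71.68 F


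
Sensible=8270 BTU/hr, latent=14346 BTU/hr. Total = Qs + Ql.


Qt = 8270 + 14346 = 22616 BTU/hr

22616 BTU/hr


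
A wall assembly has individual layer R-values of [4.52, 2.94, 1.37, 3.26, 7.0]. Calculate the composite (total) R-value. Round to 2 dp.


R_total = 4.52 + 2.94 + 1.37 + 3.26 + 7.0 = 19.09

19.09


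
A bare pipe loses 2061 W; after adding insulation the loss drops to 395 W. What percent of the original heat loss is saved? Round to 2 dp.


Savings = ((2061-395)/2061)*100 = 80.83 %

80.83 %


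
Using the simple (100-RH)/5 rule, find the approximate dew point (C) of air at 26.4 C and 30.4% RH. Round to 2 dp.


Td = 26.4 - (100-30.4)/5 = 12.48 C

12.48 C


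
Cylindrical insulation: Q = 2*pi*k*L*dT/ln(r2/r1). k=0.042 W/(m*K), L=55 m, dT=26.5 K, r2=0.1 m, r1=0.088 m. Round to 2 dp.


Q = 2*pi*0.042*55*26.5/ln(0.1/0.088) = 3008.80 W

3008.80 W


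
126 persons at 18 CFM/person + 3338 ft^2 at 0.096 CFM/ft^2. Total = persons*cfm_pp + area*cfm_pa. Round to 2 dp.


Total = 126*18 + 3338*0.096 = 2588.45 CFM

2588.45 CFM


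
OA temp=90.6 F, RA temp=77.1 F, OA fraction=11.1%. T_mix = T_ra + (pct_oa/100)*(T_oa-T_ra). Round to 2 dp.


T_mix = 77.1 + (11.1/100)*(90.6-77.1) = 78.60 F

78.60 F


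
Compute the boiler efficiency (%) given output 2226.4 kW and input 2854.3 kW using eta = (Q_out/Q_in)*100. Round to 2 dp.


eta = (2226.4/2854.3)*100 = 78.00 %

78.00 %


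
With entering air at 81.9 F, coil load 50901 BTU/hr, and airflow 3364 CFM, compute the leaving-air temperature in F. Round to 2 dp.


dT = 50901/(1.08*3364) = 14.0103
T_leave = 81.9 - 14.0103 = 67.89 F

67.89 F


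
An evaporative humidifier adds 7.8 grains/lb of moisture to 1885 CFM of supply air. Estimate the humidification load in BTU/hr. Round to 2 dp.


Q = 0.68 * 1885 * 7.8 = 9998.04 BTU/hr

9998.04 BTU/hr


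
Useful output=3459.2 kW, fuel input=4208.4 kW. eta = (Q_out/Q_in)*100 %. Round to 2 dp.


eta = (3459.2/4208.4)*100 = 82.20 %

82.20 %


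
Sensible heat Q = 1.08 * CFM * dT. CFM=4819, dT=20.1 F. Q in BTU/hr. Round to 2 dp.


Q = 1.08 * 4819 * 20.1 = 104610.85 BTU/hr

104610.85 BTU/hr


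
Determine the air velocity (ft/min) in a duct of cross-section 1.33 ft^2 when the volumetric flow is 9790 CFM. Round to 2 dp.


V = 9790 / 1.33 = 7360.90 ft/min

7360.90 ft/min


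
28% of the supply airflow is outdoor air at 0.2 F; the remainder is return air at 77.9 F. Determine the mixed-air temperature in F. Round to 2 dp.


T_mix = 0.28*0.2 + 0.72*77.9 = 56.14 F

56.14 F


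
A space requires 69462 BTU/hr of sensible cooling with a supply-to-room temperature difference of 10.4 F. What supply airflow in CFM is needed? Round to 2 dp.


CFM = 69462 / (1.08 * 10.4) = 6184.29

6184.29 CFM


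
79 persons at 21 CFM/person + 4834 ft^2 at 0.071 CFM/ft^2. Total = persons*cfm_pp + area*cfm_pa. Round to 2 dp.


Total = 79*21 + 4834*0.071 = 2002.21 CFM

2002.21 CFM


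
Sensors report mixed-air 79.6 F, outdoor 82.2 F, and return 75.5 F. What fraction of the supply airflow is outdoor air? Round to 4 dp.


frac = (79.6 - 75.5) / (82.2 - 75.5) = 0.6119

0.6119


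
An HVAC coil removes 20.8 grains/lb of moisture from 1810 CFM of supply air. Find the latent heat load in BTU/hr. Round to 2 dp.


Q = 0.68 * 1810 * 20.8 = 25600.64 BTU/hr

25600.64 BTU/hr


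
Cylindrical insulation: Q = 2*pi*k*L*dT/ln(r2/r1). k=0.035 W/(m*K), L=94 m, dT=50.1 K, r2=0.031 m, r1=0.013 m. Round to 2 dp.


Q = 2*pi*0.035*94*50.1/ln(0.031/0.013) = 1191.72 W

1191.72 W


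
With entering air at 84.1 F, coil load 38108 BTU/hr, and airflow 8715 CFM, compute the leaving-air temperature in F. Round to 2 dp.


dT = 38108/(1.08*8715) = 4.0488
T_leave = 84.1 - 4.0488 = 80.05 F

80.05 F


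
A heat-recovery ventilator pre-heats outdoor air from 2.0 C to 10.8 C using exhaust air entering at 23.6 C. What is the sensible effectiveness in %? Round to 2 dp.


eff = (10.8-2.0)/(23.6-2.0)*100 = 40.74 %

40.74 %


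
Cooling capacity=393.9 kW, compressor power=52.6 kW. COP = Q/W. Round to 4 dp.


COP = 393.9 / 52.6 = 7.4886

7.4886


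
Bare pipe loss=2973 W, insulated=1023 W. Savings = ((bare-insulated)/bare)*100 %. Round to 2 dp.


Savings = ((2973-1023)/2973)*100 = 65.59 %

65.59 %


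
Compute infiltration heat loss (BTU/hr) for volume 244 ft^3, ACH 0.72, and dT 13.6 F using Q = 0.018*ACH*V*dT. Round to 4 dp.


Q = 0.018 * 0.72 * 244 * 13.6 = 43.0065 BTU/hr

43.0065 BTU/hr


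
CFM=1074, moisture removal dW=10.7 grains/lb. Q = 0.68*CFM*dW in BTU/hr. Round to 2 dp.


Q = 0.68 * 1074 * 10.7 = 7814.42 BTU/hr

7814.42 BTU/hr


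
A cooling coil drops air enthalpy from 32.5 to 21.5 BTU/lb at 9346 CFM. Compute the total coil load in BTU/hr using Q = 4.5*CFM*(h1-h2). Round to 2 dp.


Q = 4.5 * 9346 * (32.5 - 21.5) = 462627.00 BTU/hr

462627.00 BTU/hr


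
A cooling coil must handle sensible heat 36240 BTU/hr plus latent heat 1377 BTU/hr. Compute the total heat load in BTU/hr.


Qt = 36240 + 1377 = 37617 BTU/hr

37617 BTU/hr


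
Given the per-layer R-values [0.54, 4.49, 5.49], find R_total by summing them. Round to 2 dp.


R_total = 0.54 + 4.49 + 5.49 = 10.52

10.52


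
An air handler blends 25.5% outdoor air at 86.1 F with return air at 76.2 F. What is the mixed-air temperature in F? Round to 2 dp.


T_mix = 76.2 + (25.5/100)*(86.1-76.2) = 78.72 F

78.72 F


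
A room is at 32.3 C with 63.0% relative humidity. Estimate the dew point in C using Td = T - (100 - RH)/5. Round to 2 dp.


Td = 32.3 - (100-63.0)/5 = 24.90 C

24.90 C


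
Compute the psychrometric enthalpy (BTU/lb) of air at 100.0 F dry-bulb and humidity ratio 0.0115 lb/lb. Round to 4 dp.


h = 0.24*100.0 + 0.0115*(1061+0.444*100.0) = 36.7121 BTU/lb

36.7121 BTU/lb


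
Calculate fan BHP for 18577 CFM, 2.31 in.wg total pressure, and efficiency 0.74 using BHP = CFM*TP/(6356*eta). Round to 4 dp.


BHP = 18577 * 2.31 / (6356 * 0.74) = 9.1237 hp

9.1237 hp


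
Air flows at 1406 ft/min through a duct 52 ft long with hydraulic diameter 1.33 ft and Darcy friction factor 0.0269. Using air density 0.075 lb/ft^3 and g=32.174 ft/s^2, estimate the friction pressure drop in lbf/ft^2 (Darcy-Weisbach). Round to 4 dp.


v_fps = 1406/60 = 23.4333 ft/s
dp = 0.0269*(52/1.33)*0.075*23.4333^2/(2*32.174) = 0.6731 lbf/ft^2

0.6731 lbf/ft^2


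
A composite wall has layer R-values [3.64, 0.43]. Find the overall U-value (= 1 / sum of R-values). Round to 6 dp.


R_total = 3.64 + 0.43 = 4.07
U = 1/4.07 = 0.245700

0.245700


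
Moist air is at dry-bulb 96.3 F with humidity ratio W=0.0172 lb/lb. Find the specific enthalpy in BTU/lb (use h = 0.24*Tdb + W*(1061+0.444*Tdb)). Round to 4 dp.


h = 0.24*96.3 + 0.0172*(1061+0.444*96.3) = 42.0966 BTU/lb

42.0966 BTU/lb


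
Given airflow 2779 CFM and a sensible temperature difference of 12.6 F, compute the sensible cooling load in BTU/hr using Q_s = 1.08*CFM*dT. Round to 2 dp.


Q = 1.08 * 2779 * 12.6 = 37816.63 BTU/hr

37816.63 BTU/hr


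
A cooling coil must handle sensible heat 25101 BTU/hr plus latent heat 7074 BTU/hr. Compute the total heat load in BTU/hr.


Qt = 25101 + 7074 = 32175 BTU/hr

32175 BTU/hr


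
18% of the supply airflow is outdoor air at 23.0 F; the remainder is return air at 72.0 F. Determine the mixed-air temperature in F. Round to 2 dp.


T_mix = 0.18*23.0 + 0.82*72.0 = 63.18 F

63.18 F


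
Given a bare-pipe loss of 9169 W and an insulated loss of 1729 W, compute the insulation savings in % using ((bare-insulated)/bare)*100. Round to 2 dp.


Savings = ((9169-1729)/9169)*100 = 81.14 %

81.14 %


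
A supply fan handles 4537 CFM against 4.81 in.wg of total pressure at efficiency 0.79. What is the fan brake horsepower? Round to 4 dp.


BHP = 4537 * 4.81 / (6356 * 0.79) = 4.3461 hp

4.3461 hp


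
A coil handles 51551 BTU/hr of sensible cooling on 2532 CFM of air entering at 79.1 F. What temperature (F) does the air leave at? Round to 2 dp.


dT = 51551/(1.08*2532) = 18.8517
T_leave = 79.1 - 18.8517 = 60.25 F

60.25 F


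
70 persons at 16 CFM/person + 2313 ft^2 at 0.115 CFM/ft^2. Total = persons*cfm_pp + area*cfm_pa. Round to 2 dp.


Total = 70*16 + 2313*0.115 = 1386.00 CFM

1386.00 CFM


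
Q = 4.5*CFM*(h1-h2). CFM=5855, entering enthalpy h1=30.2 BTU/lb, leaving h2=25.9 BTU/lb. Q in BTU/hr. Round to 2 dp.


Q = 4.5 * 5855 * (30.2 - 25.9) = 113294.25 BTU/hr

113294.25 BTU/hr


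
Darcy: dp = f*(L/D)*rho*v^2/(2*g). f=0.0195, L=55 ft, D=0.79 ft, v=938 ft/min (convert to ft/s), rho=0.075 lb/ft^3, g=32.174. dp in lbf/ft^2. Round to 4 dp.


v_fps = 938/60 = 15.6333 ft/s
dp = 0.0195*(55/0.79)*0.075*15.6333^2/(2*32.174) = 0.3867 lbf/ft^2

0.3867 lbf/ft^2


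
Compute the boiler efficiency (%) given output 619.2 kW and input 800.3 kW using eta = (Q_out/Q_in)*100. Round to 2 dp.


eta = (619.2/800.3)*100 = 77.37 %

77.37 %


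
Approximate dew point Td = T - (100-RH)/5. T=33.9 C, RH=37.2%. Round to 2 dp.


Td = 33.9 - (100-37.2)/5 = 21.34 C

21.34 C


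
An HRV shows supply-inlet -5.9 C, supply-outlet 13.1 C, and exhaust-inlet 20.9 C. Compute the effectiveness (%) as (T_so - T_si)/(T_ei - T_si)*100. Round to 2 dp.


eff = (13.1-(-5.9))/(20.9-(-5.9))*100 = 70.90 %

70.90 %


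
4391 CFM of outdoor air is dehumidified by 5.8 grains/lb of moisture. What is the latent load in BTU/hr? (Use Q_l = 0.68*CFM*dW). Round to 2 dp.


Q = 0.68 * 4391 * 5.8 = 17318.10 BTU/hr

17318.10 BTU/hr


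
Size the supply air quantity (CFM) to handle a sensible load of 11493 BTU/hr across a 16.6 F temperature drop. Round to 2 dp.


CFM = 11493 / (1.08 * 16.6) = 641.06

641.06 CFM


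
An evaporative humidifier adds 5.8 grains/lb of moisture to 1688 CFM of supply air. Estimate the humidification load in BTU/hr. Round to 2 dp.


Q = 0.68 * 1688 * 5.8 = 6657.47 BTU/hr

6657.47 BTU/hr


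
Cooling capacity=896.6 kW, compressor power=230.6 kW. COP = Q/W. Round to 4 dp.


COP = 896.6 / 230.6 = 3.8881

3.8881


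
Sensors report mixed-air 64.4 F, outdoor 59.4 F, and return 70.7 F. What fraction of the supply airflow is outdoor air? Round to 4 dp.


frac = (64.4 - 70.7) / (59.4 - 70.7) = 0.5575

0.5575


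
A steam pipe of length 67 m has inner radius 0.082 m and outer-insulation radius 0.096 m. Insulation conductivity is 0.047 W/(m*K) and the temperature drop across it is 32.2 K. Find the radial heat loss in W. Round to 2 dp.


Q = 2*pi*0.047*67*32.2/ln(0.096/0.082) = 4041.78 W

4041.78 W


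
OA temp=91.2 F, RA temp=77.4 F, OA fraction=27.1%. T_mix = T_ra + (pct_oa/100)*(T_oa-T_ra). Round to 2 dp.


T_mix = 77.4 + (27.1/100)*(91.2-77.4) = 81.14 F

81.14 F


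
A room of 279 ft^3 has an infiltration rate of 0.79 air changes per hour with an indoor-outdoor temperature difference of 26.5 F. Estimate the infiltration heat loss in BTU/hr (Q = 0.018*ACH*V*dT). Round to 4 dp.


Q = 0.018 * 0.79 * 279 * 26.5 = 105.1356 BTU/hr

105.1356 BTU/hr
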